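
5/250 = 1/50 = 0.02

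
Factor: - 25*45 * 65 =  - 3^2*5^4 * 13^1 = - 73125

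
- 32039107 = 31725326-63764433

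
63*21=1323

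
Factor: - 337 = - 337^1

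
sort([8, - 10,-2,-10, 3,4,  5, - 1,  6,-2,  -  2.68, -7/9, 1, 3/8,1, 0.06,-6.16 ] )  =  [-10,-10,-6.16, - 2.68 , - 2,-2, - 1,  -  7/9, 0.06, 3/8,1,1, 3, 4, 5 , 6,  8] 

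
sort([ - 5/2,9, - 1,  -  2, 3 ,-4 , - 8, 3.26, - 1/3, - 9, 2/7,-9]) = [ - 9 , - 9, - 8, - 4,  -  5/2 , - 2,  -  1, - 1/3,2/7, 3,3.26,9]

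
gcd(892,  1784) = 892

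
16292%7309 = 1674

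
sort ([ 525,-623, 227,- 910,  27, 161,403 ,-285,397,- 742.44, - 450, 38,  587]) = [ - 910, - 742.44, - 623, - 450, - 285,27, 38,161 , 227, 397, 403 , 525,  587 ]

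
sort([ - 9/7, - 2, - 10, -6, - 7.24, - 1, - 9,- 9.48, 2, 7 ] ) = [ - 10,  -  9.48, - 9, - 7.24,-6 ,-2, - 9/7, - 1,2, 7] 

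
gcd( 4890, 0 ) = 4890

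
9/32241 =3/10747 = 0.00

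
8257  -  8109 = 148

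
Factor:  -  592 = -2^4 * 37^1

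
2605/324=8 + 13/324= 8.04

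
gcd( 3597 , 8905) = 1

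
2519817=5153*489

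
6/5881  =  6/5881 = 0.00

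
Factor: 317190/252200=2^ ( - 2)  *3^1*5^( - 1 ) * 13^( - 1 )*109^1 = 327/260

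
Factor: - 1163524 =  - 2^2*23^1 * 12647^1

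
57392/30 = 1913+1/15= 1913.07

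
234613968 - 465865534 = -231251566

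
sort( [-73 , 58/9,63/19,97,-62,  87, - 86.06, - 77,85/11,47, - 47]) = [-86.06, -77, - 73, - 62,-47, 63/19, 58/9,85/11,  47,87,97] 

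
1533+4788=6321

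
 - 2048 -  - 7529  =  5481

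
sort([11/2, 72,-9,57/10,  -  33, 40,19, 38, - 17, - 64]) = [-64,-33,-17 ,-9,11/2,57/10, 19, 38,40,72] 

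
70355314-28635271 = 41720043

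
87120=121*720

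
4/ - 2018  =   - 1+1007/1009 = - 0.00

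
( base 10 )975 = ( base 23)1j9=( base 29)14i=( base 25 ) 1E0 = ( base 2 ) 1111001111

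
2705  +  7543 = 10248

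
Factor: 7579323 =3^2*842147^1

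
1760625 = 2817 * 625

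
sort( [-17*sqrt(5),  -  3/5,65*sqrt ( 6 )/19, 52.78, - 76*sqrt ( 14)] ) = [ - 76 * sqrt(14),  -  17*sqrt( 5), - 3/5,65 * sqrt (6) /19, 52.78]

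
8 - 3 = 5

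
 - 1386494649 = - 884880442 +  - 501614207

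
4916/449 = 4916/449 = 10.95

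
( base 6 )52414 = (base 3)100200201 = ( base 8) 15632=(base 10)7066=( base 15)2161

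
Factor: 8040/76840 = 3^1*17^( - 1 )*67^1*113^( - 1) = 201/1921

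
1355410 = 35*38726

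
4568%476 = 284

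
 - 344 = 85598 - 85942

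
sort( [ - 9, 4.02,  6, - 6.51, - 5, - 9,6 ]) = [ - 9, - 9, - 6.51, - 5 , 4.02,6, 6]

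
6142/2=3071=3071.00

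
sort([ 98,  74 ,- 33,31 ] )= [ - 33, 31, 74,98]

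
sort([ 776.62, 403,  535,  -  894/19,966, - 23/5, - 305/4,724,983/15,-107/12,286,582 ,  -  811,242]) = [-811, - 305/4, - 894/19, - 107/12,-23/5,983/15,242, 286,403,535 , 582,724,776.62,966] 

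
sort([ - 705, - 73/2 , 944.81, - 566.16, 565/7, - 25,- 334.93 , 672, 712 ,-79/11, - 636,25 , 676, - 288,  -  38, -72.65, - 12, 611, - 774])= [ -774, - 705,-636, -566.16,- 334.93,-288 ,-72.65, - 38, - 73/2,  -  25, - 12, - 79/11,25 , 565/7 , 611, 672,676, 712, 944.81]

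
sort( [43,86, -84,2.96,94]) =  [ - 84,  2.96,  43,  86, 94 ]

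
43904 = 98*448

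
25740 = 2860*9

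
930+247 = 1177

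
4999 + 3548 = 8547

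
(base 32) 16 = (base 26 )1C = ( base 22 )1G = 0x26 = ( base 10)38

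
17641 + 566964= 584605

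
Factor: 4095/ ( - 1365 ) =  -3^1=- 3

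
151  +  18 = 169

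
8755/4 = 2188 + 3/4 = 2188.75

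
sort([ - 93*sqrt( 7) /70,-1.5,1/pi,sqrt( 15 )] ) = [ - 93 *sqrt(7)/70,-1.5,1/pi , sqrt( 15)]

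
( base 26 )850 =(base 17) 122D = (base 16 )15A2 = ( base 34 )4qu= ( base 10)5538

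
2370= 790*3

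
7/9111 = 7/9111 = 0.00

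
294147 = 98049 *3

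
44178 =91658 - 47480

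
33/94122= 11/31374 = 0.00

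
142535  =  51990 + 90545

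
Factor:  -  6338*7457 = - 47262466 = - 2^1*3169^1 * 7457^1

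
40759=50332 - 9573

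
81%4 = 1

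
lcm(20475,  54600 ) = 163800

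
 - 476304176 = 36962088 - 513266264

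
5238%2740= 2498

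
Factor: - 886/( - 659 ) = 2^1*443^1*659^(-1)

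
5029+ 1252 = 6281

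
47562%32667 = 14895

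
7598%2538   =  2522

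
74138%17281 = 5014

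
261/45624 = 87/15208 = 0.01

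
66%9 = 3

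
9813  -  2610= 7203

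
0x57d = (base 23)2f2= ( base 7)4045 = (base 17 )4eb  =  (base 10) 1405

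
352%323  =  29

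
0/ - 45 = 0/1  =  - 0.00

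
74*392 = 29008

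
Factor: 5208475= 5^2 * 157^1* 1327^1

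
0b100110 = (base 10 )38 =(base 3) 1102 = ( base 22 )1g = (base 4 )212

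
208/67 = 3  +  7/67=3.10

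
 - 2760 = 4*(-690) 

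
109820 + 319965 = 429785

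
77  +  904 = 981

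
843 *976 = 822768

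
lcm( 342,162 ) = 3078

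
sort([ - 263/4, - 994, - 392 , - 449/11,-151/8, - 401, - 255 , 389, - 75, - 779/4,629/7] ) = [ - 994, - 401, - 392, - 255,-779/4,-75,-263/4, - 449/11, - 151/8, 629/7,389 ] 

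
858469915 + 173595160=1032065075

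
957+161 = 1118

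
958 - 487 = 471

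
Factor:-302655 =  - 3^1 * 5^1*20177^1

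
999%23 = 10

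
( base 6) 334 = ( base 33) 3V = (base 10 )130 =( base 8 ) 202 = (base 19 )6G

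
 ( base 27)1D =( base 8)50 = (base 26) 1e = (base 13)31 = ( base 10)40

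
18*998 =17964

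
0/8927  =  0 =0.00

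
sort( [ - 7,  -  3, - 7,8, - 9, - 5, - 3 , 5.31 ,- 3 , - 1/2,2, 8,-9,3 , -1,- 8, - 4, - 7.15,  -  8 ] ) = [ - 9, - 9, - 8, - 8, - 7.15, - 7,-7,- 5, - 4 , - 3, - 3, - 3, - 1, - 1/2 , 2,3, 5.31,8,8]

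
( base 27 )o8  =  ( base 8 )1220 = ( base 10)656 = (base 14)34c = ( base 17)24A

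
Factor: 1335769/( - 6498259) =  - 23^( - 1 )*29^1*359^ ( - 1)*787^( - 1 )*46061^1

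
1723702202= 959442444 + 764259758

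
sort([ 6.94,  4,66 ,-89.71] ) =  [ - 89.71, 4, 6.94, 66 ] 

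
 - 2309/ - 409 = 5  +  264/409 = 5.65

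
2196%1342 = 854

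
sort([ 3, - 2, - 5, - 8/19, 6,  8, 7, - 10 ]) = [ - 10, - 5,-2,  -  8/19, 3,  6, 7, 8 ] 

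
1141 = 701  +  440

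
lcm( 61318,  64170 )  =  2759310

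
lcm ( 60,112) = 1680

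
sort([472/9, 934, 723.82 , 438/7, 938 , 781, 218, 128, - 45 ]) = [ - 45, 472/9,  438/7, 128, 218, 723.82,  781 , 934,938 ]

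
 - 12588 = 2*( - 6294)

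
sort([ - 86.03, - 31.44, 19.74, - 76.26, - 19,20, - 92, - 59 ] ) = [ - 92, - 86.03,-76.26 , - 59 , - 31.44, - 19, 19.74, 20]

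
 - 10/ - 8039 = 10/8039 = 0.00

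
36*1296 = 46656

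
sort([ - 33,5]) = [ - 33,5]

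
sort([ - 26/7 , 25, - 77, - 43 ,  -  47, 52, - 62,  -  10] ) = [-77,-62, - 47, - 43, - 10, - 26/7,25,52 ] 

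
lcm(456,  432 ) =8208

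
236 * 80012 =18882832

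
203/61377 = 203/61377=0.00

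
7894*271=2139274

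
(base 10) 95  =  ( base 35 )2p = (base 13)74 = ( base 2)1011111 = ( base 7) 164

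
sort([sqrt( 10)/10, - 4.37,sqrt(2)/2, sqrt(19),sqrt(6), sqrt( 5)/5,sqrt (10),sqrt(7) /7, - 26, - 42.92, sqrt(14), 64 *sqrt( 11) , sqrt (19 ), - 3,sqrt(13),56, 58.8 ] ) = [ - 42.92, - 26,  -  4.37,  -  3,sqrt(10) /10 , sqrt (7)/7,sqrt ( 5)/5, sqrt(2)/2, sqrt( 6 ) , sqrt(10 ),sqrt(13),sqrt ( 14), sqrt ( 19 ), sqrt(19),56, 58.8,64*sqrt ( 11)]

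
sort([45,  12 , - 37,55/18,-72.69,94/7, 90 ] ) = [ - 72.69, - 37, 55/18, 12,94/7,45,90]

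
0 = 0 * ( - 433) 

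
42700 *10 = 427000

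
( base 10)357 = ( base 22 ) g5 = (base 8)545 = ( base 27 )d6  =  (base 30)BR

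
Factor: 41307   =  3^1* 7^2*281^1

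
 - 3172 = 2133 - 5305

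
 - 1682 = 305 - 1987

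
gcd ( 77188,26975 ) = 1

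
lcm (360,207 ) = 8280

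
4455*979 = 4361445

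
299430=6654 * 45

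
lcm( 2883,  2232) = 69192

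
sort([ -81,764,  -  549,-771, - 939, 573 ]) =[ - 939,-771, - 549, - 81, 573,764] 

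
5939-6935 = -996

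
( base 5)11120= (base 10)785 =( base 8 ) 1421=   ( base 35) MF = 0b1100010001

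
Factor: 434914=2^1 * 217457^1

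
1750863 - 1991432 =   -  240569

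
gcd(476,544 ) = 68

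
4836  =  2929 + 1907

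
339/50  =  6 + 39/50  =  6.78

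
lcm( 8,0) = 0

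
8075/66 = 8075/66 =122.35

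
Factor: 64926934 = 2^1*37^1*199^1*4409^1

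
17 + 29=46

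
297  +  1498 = 1795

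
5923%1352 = 515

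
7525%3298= 929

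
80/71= 1 + 9/71 = 1.13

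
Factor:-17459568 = -2^4 * 3^2*7^1 * 17321^1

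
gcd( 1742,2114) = 2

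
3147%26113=3147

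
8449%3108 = 2233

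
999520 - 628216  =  371304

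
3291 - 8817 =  - 5526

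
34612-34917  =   -305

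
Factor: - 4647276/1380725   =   - 2^2 * 3^2*5^( - 2)*167^1*773^1* 55229^( - 1)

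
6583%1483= 651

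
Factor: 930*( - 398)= - 370140= - 2^2*3^1*5^1*31^1  *199^1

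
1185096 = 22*53868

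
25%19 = 6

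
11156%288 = 212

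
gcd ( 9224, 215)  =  1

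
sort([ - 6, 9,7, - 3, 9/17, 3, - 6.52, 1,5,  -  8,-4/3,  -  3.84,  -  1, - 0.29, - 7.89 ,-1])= [ - 8, - 7.89,-6.52 , - 6,  -  3.84 ,-3 ,  -  4/3,  -  1 , - 1, - 0.29,9/17, 1,3,5, 7, 9] 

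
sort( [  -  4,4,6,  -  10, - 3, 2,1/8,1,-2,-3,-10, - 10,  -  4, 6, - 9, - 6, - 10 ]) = [ - 10,-10,  -  10, - 10,  -  9, - 6, - 4,-4, - 3, - 3, - 2,  1/8, 1, 2,4, 6,6]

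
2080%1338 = 742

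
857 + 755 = 1612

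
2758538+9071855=11830393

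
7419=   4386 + 3033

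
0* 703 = 0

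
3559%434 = 87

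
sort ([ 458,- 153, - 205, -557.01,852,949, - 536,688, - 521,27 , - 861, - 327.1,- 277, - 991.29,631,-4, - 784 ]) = [ - 991.29, - 861, - 784, -557.01,-536 , - 521, - 327.1,-277,-205 , - 153,-4,27, 458,631,688,852,949]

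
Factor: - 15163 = -59^1*257^1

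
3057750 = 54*56625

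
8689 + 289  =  8978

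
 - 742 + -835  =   - 1577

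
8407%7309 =1098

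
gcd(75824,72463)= 1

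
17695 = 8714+8981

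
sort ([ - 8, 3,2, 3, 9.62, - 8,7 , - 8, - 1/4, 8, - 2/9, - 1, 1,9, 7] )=[ - 8, - 8, - 8, - 1, - 1/4, - 2/9, 1,2,3, 3  ,  7, 7,8, 9, 9.62]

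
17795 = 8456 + 9339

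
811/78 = 811/78  =  10.40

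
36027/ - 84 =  - 12009/28 = - 428.89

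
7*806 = 5642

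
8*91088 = 728704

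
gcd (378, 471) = 3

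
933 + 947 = 1880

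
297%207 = 90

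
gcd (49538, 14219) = 1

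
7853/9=7853/9  =  872.56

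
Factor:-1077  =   - 3^1*359^1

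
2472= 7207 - 4735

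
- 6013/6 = - 1003 + 5/6 = - 1002.17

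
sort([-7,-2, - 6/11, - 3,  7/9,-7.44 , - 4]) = [-7.44,- 7, -4, - 3,-2, - 6/11, 7/9]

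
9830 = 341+9489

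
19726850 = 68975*286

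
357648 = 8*44706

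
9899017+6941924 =16840941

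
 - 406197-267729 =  - 673926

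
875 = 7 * 125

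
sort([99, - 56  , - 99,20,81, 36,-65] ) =[-99, - 65, - 56,20, 36, 81, 99]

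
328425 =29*11325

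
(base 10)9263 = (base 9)13632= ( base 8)22057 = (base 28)BMN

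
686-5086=-4400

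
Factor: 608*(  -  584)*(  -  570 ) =202391040= 2^9*3^1 *5^1 * 19^2*73^1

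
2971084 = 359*8276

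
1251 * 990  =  1238490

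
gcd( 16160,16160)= 16160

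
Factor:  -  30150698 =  - 2^1*131^1*115079^1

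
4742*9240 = 43816080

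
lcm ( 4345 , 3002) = 165110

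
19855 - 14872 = 4983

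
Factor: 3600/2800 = 3^2 * 7^( - 1) = 9/7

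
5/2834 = 5/2834 =0.00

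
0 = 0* 2531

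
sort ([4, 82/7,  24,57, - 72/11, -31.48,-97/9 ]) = [ - 31.48,-97/9,-72/11 , 4,82/7,  24, 57 ]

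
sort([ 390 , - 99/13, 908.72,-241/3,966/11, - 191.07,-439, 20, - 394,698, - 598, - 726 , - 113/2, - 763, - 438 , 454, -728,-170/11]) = [ - 763, - 728, - 726, - 598,-439, - 438 , - 394,-191.07, - 241/3,- 113/2, - 170/11, - 99/13,20, 966/11 , 390, 454 , 698,908.72 ] 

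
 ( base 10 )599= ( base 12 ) 41b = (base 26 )N1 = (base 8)1127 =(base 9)735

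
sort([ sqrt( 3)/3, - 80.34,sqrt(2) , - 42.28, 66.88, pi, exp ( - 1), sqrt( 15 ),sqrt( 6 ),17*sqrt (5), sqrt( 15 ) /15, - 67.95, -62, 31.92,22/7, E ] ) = [ - 80.34, - 67.95, - 62, - 42.28,  sqrt(  15)/15,exp( - 1),sqrt( 3 )/3,sqrt( 2 ),sqrt( 6),E,pi,22/7,sqrt(15),  31.92, 17*sqrt( 5 ),66.88 ]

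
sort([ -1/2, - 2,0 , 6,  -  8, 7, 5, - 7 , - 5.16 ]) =[-8, - 7 , - 5.16, - 2 , - 1/2,  0, 5, 6, 7 ] 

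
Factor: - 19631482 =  - 2^1*13^1 *755057^1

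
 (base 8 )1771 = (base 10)1017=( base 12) 709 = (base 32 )vp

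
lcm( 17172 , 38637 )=154548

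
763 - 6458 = - 5695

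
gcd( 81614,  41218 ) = 2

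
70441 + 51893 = 122334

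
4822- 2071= 2751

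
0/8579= 0= 0.00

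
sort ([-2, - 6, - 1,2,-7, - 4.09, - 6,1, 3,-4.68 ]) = [ - 7, - 6,- 6, - 4.68,-4.09, - 2, - 1, 1, 2, 3] 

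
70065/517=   135 + 270/517 = 135.52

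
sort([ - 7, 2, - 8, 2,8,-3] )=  [- 8,-7, - 3,2, 2,8] 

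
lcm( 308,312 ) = 24024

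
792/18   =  44 = 44.00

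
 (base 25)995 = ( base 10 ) 5855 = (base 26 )8H5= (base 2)1011011011111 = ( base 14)21c3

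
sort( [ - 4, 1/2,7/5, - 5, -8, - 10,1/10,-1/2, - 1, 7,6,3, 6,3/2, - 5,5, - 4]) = [ - 10,-8,- 5, - 5, - 4,-4, - 1, - 1/2, 1/10,  1/2, 7/5,3/2, 3,5,6, 6,7] 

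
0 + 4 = 4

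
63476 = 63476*1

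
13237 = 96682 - 83445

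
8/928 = 1/116 = 0.01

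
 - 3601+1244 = -2357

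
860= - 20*( - 43 ) 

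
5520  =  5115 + 405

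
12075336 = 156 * 77406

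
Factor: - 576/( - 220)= 144/55=2^4*3^2*5^( -1 )*11^( - 1)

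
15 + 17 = 32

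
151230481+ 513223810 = 664454291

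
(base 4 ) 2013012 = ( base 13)3C21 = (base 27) BN6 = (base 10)8646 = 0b10000111000110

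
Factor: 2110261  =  17^1*124133^1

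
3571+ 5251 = 8822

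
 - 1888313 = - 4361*433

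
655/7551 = 655/7551 = 0.09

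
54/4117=54/4117 = 0.01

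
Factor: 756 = 2^2*3^3*7^1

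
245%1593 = 245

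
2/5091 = 2/5091=0.00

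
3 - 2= 1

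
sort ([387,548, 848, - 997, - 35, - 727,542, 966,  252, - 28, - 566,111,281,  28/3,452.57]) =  [ - 997, - 727,-566, - 35,-28, 28/3,111, 252, 281, 387, 452.57,  542, 548, 848,966 ]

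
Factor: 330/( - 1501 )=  - 2^1*3^1 * 5^1 * 11^1*19^( - 1)*79^( - 1 )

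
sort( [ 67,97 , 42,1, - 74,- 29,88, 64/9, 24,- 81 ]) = [ - 81, - 74,- 29, 1,64/9,24,  42,67,88,97]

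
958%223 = 66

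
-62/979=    - 62/979 = - 0.06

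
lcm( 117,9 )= 117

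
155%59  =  37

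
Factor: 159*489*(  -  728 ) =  - 56602728 = - 2^3*3^2*7^1 * 13^1*53^1*163^1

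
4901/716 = 6 + 605/716 = 6.84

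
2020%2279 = 2020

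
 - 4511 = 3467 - 7978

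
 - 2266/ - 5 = 2266/5= 453.20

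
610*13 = 7930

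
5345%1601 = 542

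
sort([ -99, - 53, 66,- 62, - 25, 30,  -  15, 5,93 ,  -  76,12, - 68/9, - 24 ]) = [-99,-76, - 62, - 53, - 25, - 24,-15, - 68/9,  5,  12, 30, 66,93 ]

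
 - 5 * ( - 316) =1580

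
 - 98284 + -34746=-133030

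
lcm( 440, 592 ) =32560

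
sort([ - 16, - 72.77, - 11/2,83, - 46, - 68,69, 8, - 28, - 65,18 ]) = [ - 72.77, - 68  , - 65, - 46,-28, - 16, - 11/2,8, 18 , 69,83]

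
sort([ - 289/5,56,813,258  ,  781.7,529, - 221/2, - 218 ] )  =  [ -218, - 221/2, -289/5, 56,258,529,781.7,813]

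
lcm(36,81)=324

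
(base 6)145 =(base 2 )1000001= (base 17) 3e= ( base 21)32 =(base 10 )65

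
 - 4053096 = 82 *( - 49428 ) 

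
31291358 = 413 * 75766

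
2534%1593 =941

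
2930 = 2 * 1465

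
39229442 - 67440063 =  - 28210621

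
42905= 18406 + 24499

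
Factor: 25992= 2^3*3^2 * 19^2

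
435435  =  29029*15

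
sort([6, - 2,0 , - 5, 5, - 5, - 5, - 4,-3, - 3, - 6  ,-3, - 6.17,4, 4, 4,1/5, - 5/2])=[-6.17,  -  6 , - 5, - 5, - 5,-4, - 3, - 3, - 3, - 5/2, - 2, 0, 1/5, 4,  4, 4, 5, 6]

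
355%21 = 19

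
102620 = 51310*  2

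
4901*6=29406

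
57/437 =3/23=0.13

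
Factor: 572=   2^2*11^1 * 13^1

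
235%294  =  235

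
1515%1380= 135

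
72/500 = 18/125= 0.14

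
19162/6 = 3193 + 2/3 = 3193.67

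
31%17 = 14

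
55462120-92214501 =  - 36752381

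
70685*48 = 3392880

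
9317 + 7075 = 16392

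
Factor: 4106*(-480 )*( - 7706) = 2^7*3^1 * 5^1*2053^1*3853^1 = 15187601280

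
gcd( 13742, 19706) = 2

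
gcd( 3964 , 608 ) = 4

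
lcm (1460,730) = 1460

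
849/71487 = 283/23829=0.01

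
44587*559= 24924133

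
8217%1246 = 741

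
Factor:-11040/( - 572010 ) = 16/829 = 2^4*829^(  -  1)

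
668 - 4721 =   -  4053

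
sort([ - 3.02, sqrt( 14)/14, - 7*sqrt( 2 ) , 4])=[ - 7*sqrt(2), - 3.02, sqrt(14 )/14,4] 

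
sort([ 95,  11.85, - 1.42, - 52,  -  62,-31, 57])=[  -  62,-52,-31, - 1.42, 11.85, 57 , 95]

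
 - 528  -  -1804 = 1276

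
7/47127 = 7/47127 =0.00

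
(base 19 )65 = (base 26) 4f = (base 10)119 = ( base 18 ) 6B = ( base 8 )167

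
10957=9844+1113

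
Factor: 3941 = 7^1*563^1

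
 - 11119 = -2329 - 8790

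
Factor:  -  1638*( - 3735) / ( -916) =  - 3058965/458 = - 2^( - 1) * 3^4*5^1*7^1*13^1*83^1*229^(-1)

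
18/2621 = 18/2621 = 0.01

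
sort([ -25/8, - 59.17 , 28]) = [ - 59.17,-25/8, 28 ] 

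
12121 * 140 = 1696940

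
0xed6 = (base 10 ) 3798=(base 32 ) 3MM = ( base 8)7326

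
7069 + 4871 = 11940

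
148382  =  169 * 878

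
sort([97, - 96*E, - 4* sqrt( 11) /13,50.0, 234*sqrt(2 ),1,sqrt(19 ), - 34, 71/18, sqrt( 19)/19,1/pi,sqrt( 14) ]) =[ - 96*E, - 34, - 4 * sqrt(11 ) /13,sqrt ( 19) /19, 1/pi , 1, sqrt(14),71/18,sqrt (19), 50.0,97,  234*sqrt ( 2) ]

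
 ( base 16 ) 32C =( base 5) 11222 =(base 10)812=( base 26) 156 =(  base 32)PC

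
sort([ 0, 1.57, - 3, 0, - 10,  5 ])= [ - 10,-3, 0, 0,1.57,5] 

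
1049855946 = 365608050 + 684247896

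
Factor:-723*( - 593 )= 3^1*241^1 * 593^1=428739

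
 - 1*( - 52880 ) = 52880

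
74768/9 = 8307 + 5/9 = 8307.56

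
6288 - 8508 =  - 2220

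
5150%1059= 914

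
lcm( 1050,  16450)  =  49350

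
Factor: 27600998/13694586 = 13800499/6847293= 3^( - 1 )*571^1*24169^1*2282431^(  -  1) 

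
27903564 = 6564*4251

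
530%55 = 35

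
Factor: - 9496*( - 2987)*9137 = 259166911624 = 2^3*29^1*103^1*1187^1*9137^1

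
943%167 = 108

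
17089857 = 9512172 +7577685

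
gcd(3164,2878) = 2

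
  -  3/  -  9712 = 3/9712 = 0.00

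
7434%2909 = 1616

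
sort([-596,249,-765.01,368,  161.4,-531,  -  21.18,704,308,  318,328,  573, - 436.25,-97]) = [ - 765.01, -596, - 531,-436.25,-97, - 21.18,161.4 , 249 , 308,318, 328,  368,  573, 704] 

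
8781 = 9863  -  1082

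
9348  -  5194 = 4154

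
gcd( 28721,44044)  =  77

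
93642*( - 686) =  - 64238412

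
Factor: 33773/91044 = 2^ ( - 2 )*3^( -4) * 281^(-1)*33773^1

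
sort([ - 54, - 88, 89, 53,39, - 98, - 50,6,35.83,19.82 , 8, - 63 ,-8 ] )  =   [ - 98,-88, - 63, - 54, - 50,-8,6, 8,19.82,35.83, 39, 53,89] 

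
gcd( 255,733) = 1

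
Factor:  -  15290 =-2^1*5^1*11^1* 139^1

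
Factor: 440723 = 440723^1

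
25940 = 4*6485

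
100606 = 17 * 5918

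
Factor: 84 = 2^2*3^1*7^1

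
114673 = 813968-699295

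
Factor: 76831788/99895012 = 3^1*7^(-1 ) *11^1 * 29^1*71^(-1)*109^( - 1 )*461^( -1) *20071^1 = 19207947/24973753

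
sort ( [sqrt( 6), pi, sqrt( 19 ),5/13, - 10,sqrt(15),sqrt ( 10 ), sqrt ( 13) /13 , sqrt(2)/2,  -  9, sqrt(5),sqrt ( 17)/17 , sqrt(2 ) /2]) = [  -  10,-9,sqrt(17 )/17,sqrt(13)/13,5/13,sqrt( 2 )/2,sqrt(2)/2, sqrt(5),sqrt( 6),pi,sqrt ( 10 ),sqrt ( 15),sqrt(19)]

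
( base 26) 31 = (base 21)3g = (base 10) 79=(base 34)2b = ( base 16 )4f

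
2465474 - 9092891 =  - 6627417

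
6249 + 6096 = 12345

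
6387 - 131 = 6256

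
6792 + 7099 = 13891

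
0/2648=0=0.00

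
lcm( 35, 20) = 140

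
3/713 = 3/713 = 0.00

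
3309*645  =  2134305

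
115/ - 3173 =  - 1 + 3058/3173 = - 0.04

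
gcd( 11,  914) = 1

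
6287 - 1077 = 5210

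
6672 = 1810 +4862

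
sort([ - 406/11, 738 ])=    [ -406/11,738]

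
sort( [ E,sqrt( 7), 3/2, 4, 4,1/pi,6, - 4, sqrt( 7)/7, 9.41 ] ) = [ - 4,  1/pi, sqrt( 7)/7, 3/2,sqrt( 7), E , 4, 4,6,9.41]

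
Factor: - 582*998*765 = -444339540   =  -2^2*3^3*5^1*17^1*97^1*499^1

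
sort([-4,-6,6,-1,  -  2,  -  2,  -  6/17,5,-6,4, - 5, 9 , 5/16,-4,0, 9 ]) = [ -6,-6, - 5, -4,-4, - 2, - 2 ,-1 , - 6/17,0,5/16,4,5,6,9,9]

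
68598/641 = 107 + 11/641 =107.02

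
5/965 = 1/193 =0.01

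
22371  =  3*7457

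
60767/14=8681/2 = 4340.50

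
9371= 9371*1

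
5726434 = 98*58433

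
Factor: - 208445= -5^1 * 47^1 * 887^1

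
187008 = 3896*48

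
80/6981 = 80/6981 =0.01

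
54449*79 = 4301471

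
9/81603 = 1/9067=0.00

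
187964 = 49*3836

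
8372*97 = 812084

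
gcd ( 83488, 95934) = 2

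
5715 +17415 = 23130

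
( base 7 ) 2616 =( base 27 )19l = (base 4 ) 33201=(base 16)3e1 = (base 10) 993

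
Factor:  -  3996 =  - 2^2*3^3*37^1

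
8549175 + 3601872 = 12151047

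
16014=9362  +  6652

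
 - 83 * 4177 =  - 346691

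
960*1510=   1449600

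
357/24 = 119/8 = 14.88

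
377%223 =154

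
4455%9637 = 4455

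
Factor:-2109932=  - 2^2*11^1*79^1*607^1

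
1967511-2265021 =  - 297510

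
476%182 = 112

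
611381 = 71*8611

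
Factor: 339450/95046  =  25/7 = 5^2*7^( - 1)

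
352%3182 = 352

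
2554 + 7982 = 10536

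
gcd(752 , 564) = 188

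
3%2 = 1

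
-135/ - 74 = 1  +  61/74 = 1.82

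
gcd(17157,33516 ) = 399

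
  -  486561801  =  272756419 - 759318220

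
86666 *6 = 519996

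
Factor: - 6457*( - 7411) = 11^1*587^1 * 7411^1=47852827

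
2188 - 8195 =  - 6007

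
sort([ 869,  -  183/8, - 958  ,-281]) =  [ - 958,-281, - 183/8, 869 ]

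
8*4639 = 37112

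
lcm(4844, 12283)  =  343924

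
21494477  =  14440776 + 7053701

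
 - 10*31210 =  - 312100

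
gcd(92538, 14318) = 2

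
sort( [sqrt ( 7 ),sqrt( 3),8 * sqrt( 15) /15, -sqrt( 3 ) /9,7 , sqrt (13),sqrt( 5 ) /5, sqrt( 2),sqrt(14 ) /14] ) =[ - sqrt( 3 ) /9,sqrt(  14 ) /14, sqrt(5)/5,  sqrt(2),sqrt( 3 ) , 8*sqrt (15)/15,sqrt(7 ),sqrt(13) , 7] 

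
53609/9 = 5956 + 5/9 = 5956.56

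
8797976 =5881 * 1496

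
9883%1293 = 832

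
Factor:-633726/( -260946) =17/7 = 7^( - 1) * 17^1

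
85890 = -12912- - 98802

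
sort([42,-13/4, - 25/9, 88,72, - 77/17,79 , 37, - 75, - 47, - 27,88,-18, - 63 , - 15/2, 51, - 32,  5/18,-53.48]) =[ - 75, - 63,-53.48 ,  -  47, - 32, - 27, - 18,-15/2,  -  77/17, - 13/4,-25/9,5/18, 37,  42,51,72,79,88, 88]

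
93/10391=93/10391  =  0.01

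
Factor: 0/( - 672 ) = 0 = 0^1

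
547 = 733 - 186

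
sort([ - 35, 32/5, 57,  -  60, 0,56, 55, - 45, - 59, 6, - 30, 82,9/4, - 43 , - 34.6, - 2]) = [-60, - 59, - 45, - 43, - 35, - 34.6, - 30,- 2, 0, 9/4, 6, 32/5, 55 , 56,  57, 82]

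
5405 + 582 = 5987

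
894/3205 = 894/3205 = 0.28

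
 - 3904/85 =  - 3904/85 = - 45.93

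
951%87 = 81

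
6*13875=83250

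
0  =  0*22291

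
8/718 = 4/359  =  0.01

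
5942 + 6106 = 12048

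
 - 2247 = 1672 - 3919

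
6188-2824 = 3364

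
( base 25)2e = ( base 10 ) 64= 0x40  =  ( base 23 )2I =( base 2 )1000000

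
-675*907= -612225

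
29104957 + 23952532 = 53057489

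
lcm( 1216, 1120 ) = 42560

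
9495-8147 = 1348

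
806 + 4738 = 5544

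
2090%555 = 425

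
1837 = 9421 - 7584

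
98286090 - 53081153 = 45204937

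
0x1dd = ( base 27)HI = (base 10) 477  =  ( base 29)GD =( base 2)111011101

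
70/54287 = 70/54287 =0.00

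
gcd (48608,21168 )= 784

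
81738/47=1739 + 5/47 =1739.11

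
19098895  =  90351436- 71252541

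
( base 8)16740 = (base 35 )68i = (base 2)1110111100000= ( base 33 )70P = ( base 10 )7648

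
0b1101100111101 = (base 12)4051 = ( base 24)c2d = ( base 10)6973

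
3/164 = 3/164= 0.02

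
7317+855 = 8172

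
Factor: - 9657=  - 3^2*29^1*37^1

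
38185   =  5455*7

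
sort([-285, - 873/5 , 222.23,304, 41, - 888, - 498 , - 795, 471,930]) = [-888, - 795 , - 498, - 285 , - 873/5,41, 222.23, 304,471 , 930]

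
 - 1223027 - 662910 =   -  1885937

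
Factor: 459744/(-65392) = - 28734/4087 =- 2^1*3^1*61^( -1)*67^(  -  1)*4789^1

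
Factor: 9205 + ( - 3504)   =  5701^1  =  5701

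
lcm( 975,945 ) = 61425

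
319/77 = 29/7  =  4.14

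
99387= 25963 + 73424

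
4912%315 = 187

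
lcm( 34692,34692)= 34692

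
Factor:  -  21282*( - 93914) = 2^2* 3^1*3547^1 * 46957^1 = 1998677748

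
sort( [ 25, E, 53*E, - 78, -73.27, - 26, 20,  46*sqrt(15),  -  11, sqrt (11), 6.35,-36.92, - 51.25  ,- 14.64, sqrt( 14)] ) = [ - 78,- 73.27 , - 51.25, - 36.92, - 26, - 14.64,-11 , E,sqrt( 11) , sqrt ( 14 ) , 6.35,20,25, 53*E,46*sqrt ( 15)]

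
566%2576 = 566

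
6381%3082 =217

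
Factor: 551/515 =5^ ( - 1 )*19^1*29^1*103^(-1)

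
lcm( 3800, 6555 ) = 262200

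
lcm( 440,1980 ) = 3960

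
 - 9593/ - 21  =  456  +  17/21  =  456.81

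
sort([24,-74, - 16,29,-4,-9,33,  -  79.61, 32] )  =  [ - 79.61, - 74 , - 16, - 9,-4,24,  29, 32,  33]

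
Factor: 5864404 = 2^2*7^1*13^1*16111^1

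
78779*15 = 1181685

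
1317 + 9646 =10963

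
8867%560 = 467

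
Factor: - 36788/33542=  -  34/31 = - 2^1 * 17^1 * 31^( - 1)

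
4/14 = 2/7 = 0.29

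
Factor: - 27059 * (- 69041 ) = 7^2*1409^1*27059^1 = 1868180419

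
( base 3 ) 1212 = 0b110010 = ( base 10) 50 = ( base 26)1o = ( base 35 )1F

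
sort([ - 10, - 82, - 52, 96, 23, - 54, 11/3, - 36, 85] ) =[ - 82, - 54,-52, - 36, - 10,11/3, 23, 85, 96 ] 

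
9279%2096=895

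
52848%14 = 12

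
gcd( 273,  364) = 91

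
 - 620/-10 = 62 + 0/1 = 62.00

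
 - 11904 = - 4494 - 7410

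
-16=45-61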